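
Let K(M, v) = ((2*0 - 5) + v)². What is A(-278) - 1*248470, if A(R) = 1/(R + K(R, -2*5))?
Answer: -13168911/53 ≈ -2.4847e+5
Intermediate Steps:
K(M, v) = (-5 + v)² (K(M, v) = ((0 - 5) + v)² = (-5 + v)²)
A(R) = 1/(225 + R) (A(R) = 1/(R + (-5 - 2*5)²) = 1/(R + (-5 - 10)²) = 1/(R + (-15)²) = 1/(R + 225) = 1/(225 + R))
A(-278) - 1*248470 = 1/(225 - 278) - 1*248470 = 1/(-53) - 248470 = -1/53 - 248470 = -13168911/53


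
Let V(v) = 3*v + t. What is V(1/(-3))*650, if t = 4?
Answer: 1950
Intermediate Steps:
V(v) = 4 + 3*v (V(v) = 3*v + 4 = 4 + 3*v)
V(1/(-3))*650 = (4 + 3/(-3))*650 = (4 + 3*(-1/3))*650 = (4 - 1)*650 = 3*650 = 1950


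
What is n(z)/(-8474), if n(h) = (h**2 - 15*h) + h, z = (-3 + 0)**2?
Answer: 45/8474 ≈ 0.0053104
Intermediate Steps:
z = 9 (z = (-3)**2 = 9)
n(h) = h**2 - 14*h
n(z)/(-8474) = (9*(-14 + 9))/(-8474) = (9*(-5))*(-1/8474) = -45*(-1/8474) = 45/8474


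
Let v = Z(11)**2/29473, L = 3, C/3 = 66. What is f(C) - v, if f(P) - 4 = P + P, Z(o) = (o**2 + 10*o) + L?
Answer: 11734444/29473 ≈ 398.14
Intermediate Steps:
C = 198 (C = 3*66 = 198)
Z(o) = 3 + o**2 + 10*o (Z(o) = (o**2 + 10*o) + 3 = 3 + o**2 + 10*o)
v = 54756/29473 (v = (3 + 11**2 + 10*11)**2/29473 = (3 + 121 + 110)**2*(1/29473) = 234**2*(1/29473) = 54756*(1/29473) = 54756/29473 ≈ 1.8578)
f(P) = 4 + 2*P (f(P) = 4 + (P + P) = 4 + 2*P)
f(C) - v = (4 + 2*198) - 1*54756/29473 = (4 + 396) - 54756/29473 = 400 - 54756/29473 = 11734444/29473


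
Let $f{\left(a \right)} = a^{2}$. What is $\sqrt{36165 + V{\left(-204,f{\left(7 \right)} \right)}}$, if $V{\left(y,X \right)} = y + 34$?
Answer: $\sqrt{35995} \approx 189.72$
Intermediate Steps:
$V{\left(y,X \right)} = 34 + y$
$\sqrt{36165 + V{\left(-204,f{\left(7 \right)} \right)}} = \sqrt{36165 + \left(34 - 204\right)} = \sqrt{36165 - 170} = \sqrt{35995}$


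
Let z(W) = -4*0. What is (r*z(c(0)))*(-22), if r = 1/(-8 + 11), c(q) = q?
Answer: 0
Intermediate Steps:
z(W) = 0
r = ⅓ (r = 1/3 = ⅓ ≈ 0.33333)
(r*z(c(0)))*(-22) = ((⅓)*0)*(-22) = 0*(-22) = 0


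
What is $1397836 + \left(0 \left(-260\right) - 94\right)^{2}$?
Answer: $1406672$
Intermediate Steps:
$1397836 + \left(0 \left(-260\right) - 94\right)^{2} = 1397836 + \left(0 - 94\right)^{2} = 1397836 + \left(-94\right)^{2} = 1397836 + 8836 = 1406672$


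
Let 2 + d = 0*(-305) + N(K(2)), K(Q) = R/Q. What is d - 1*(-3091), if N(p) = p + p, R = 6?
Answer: 3095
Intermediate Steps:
K(Q) = 6/Q
N(p) = 2*p
d = 4 (d = -2 + (0*(-305) + 2*(6/2)) = -2 + (0 + 2*(6*(½))) = -2 + (0 + 2*3) = -2 + (0 + 6) = -2 + 6 = 4)
d - 1*(-3091) = 4 - 1*(-3091) = 4 + 3091 = 3095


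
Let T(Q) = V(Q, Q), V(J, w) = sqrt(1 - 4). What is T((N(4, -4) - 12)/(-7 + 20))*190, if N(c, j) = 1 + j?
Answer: 190*I*sqrt(3) ≈ 329.09*I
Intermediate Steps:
V(J, w) = I*sqrt(3) (V(J, w) = sqrt(-3) = I*sqrt(3))
T(Q) = I*sqrt(3)
T((N(4, -4) - 12)/(-7 + 20))*190 = (I*sqrt(3))*190 = 190*I*sqrt(3)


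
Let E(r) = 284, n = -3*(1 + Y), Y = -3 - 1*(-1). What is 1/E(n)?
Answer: 1/284 ≈ 0.0035211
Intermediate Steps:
Y = -2 (Y = -3 + 1 = -2)
n = 3 (n = -3*(1 - 2) = -3*(-1) = 3)
1/E(n) = 1/284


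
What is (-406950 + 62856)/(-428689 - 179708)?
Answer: 114698/202799 ≈ 0.56557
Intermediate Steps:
(-406950 + 62856)/(-428689 - 179708) = -344094/(-608397) = -344094*(-1/608397) = 114698/202799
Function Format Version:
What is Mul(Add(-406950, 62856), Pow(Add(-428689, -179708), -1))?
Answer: Rational(114698, 202799) ≈ 0.56557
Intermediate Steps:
Mul(Add(-406950, 62856), Pow(Add(-428689, -179708), -1)) = Mul(-344094, Pow(-608397, -1)) = Mul(-344094, Rational(-1, 608397)) = Rational(114698, 202799)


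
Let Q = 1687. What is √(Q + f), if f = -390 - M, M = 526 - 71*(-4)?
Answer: √487 ≈ 22.068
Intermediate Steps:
M = 810 (M = 526 + 284 = 810)
f = -1200 (f = -390 - 1*810 = -390 - 810 = -1200)
√(Q + f) = √(1687 - 1200) = √487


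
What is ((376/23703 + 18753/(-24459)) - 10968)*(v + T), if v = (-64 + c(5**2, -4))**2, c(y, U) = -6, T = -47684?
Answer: 90689982098255008/193250559 ≈ 4.6929e+8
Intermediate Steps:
v = 4900 (v = (-64 - 6)**2 = (-70)**2 = 4900)
((376/23703 + 18753/(-24459)) - 10968)*(v + T) = ((376/23703 + 18753/(-24459)) - 10968)*(4900 - 47684) = ((376*(1/23703) + 18753*(-1/24459)) - 10968)*(-42784) = ((376/23703 - 6251/8153) - 10968)*(-42784) = (-145101925/193250559 - 10968)*(-42784) = -2119717233037/193250559*(-42784) = 90689982098255008/193250559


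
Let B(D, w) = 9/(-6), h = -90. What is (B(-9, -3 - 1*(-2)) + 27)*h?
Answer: -2295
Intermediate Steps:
B(D, w) = -3/2 (B(D, w) = 9*(-⅙) = -3/2)
(B(-9, -3 - 1*(-2)) + 27)*h = (-3/2 + 27)*(-90) = (51/2)*(-90) = -2295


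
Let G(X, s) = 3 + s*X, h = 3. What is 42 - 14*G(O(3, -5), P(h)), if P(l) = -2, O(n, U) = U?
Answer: -140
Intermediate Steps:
G(X, s) = 3 + X*s
42 - 14*G(O(3, -5), P(h)) = 42 - 14*(3 - 5*(-2)) = 42 - 14*(3 + 10) = 42 - 14*13 = 42 - 182 = -140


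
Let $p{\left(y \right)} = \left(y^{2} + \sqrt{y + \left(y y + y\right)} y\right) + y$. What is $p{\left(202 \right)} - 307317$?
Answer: $-266311 + 404 \sqrt{10302} \approx -2.2531 \cdot 10^{5}$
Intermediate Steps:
$p{\left(y \right)} = y + y^{2} + y \sqrt{y^{2} + 2 y}$ ($p{\left(y \right)} = \left(y^{2} + \sqrt{y + \left(y^{2} + y\right)} y\right) + y = \left(y^{2} + \sqrt{y + \left(y + y^{2}\right)} y\right) + y = \left(y^{2} + \sqrt{y^{2} + 2 y} y\right) + y = \left(y^{2} + y \sqrt{y^{2} + 2 y}\right) + y = y + y^{2} + y \sqrt{y^{2} + 2 y}$)
$p{\left(202 \right)} - 307317 = 202 \left(1 + 202 + \sqrt{202 \left(2 + 202\right)}\right) - 307317 = 202 \left(1 + 202 + \sqrt{202 \cdot 204}\right) - 307317 = 202 \left(1 + 202 + \sqrt{41208}\right) - 307317 = 202 \left(1 + 202 + 2 \sqrt{10302}\right) - 307317 = 202 \left(203 + 2 \sqrt{10302}\right) - 307317 = \left(41006 + 404 \sqrt{10302}\right) - 307317 = -266311 + 404 \sqrt{10302}$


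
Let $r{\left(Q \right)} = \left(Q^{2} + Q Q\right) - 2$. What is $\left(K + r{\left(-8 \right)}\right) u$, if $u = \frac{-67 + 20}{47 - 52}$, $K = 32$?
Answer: $\frac{7426}{5} \approx 1485.2$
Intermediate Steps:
$r{\left(Q \right)} = -2 + 2 Q^{2}$ ($r{\left(Q \right)} = \left(Q^{2} + Q^{2}\right) - 2 = 2 Q^{2} - 2 = -2 + 2 Q^{2}$)
$u = \frac{47}{5}$ ($u = - \frac{47}{-5} = \left(-47\right) \left(- \frac{1}{5}\right) = \frac{47}{5} \approx 9.4$)
$\left(K + r{\left(-8 \right)}\right) u = \left(32 - \left(2 - 2 \left(-8\right)^{2}\right)\right) \frac{47}{5} = \left(32 + \left(-2 + 2 \cdot 64\right)\right) \frac{47}{5} = \left(32 + \left(-2 + 128\right)\right) \frac{47}{5} = \left(32 + 126\right) \frac{47}{5} = 158 \cdot \frac{47}{5} = \frac{7426}{5}$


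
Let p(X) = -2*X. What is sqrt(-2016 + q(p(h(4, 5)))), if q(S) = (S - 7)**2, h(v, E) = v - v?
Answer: I*sqrt(1967) ≈ 44.351*I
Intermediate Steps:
h(v, E) = 0
q(S) = (-7 + S)**2
sqrt(-2016 + q(p(h(4, 5)))) = sqrt(-2016 + (-7 - 2*0)**2) = sqrt(-2016 + (-7 + 0)**2) = sqrt(-2016 + (-7)**2) = sqrt(-2016 + 49) = sqrt(-1967) = I*sqrt(1967)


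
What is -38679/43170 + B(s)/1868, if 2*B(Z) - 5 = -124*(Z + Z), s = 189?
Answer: -361292189/26880520 ≈ -13.441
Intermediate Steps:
B(Z) = 5/2 - 124*Z (B(Z) = 5/2 + (-124*(Z + Z))/2 = 5/2 + (-248*Z)/2 = 5/2 - 124*Z)
-38679/43170 + B(s)/1868 = -38679/43170 + (5/2 - 124*189)/1868 = -38679*1/43170 + (5/2 - 23436)*(1/1868) = -12893/14390 - 46867/2*1/1868 = -12893/14390 - 46867/3736 = -361292189/26880520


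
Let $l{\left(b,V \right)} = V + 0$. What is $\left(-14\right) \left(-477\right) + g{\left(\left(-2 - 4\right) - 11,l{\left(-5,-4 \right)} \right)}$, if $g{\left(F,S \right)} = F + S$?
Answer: $6657$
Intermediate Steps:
$l{\left(b,V \right)} = V$
$\left(-14\right) \left(-477\right) + g{\left(\left(-2 - 4\right) - 11,l{\left(-5,-4 \right)} \right)} = \left(-14\right) \left(-477\right) - 21 = 6678 - 21 = 6657$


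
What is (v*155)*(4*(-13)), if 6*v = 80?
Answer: -322400/3 ≈ -1.0747e+5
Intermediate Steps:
v = 40/3 (v = (⅙)*80 = 40/3 ≈ 13.333)
(v*155)*(4*(-13)) = ((40/3)*155)*(4*(-13)) = (6200/3)*(-52) = -322400/3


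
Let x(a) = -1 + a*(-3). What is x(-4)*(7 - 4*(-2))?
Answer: 165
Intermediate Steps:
x(a) = -1 - 3*a
x(-4)*(7 - 4*(-2)) = (-1 - 3*(-4))*(7 - 4*(-2)) = (-1 + 12)*(7 + 8) = 11*15 = 165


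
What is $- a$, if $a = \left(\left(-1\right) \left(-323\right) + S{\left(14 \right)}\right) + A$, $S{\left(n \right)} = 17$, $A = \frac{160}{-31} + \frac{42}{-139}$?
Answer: $- \frac{1441518}{4309} \approx -334.54$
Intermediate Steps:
$A = - \frac{23542}{4309}$ ($A = 160 \left(- \frac{1}{31}\right) + 42 \left(- \frac{1}{139}\right) = - \frac{160}{31} - \frac{42}{139} = - \frac{23542}{4309} \approx -5.4634$)
$a = \frac{1441518}{4309}$ ($a = \left(\left(-1\right) \left(-323\right) + 17\right) - \frac{23542}{4309} = \left(323 + 17\right) - \frac{23542}{4309} = 340 - \frac{23542}{4309} = \frac{1441518}{4309} \approx 334.54$)
$- a = \left(-1\right) \frac{1441518}{4309} = - \frac{1441518}{4309}$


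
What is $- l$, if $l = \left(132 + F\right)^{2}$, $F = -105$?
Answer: $-729$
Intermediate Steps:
$l = 729$ ($l = \left(132 - 105\right)^{2} = 27^{2} = 729$)
$- l = \left(-1\right) 729 = -729$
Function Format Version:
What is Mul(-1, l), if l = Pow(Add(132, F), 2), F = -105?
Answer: -729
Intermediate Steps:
l = 729 (l = Pow(Add(132, -105), 2) = Pow(27, 2) = 729)
Mul(-1, l) = Mul(-1, 729) = -729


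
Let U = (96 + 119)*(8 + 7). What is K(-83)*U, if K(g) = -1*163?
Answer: -525675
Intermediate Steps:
K(g) = -163
U = 3225 (U = 215*15 = 3225)
K(-83)*U = -163*3225 = -525675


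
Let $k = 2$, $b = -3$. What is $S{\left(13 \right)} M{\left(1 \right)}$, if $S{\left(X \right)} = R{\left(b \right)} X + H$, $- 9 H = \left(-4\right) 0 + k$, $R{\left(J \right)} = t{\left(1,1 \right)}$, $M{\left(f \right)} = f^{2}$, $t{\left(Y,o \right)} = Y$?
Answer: $\frac{115}{9} \approx 12.778$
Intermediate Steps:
$R{\left(J \right)} = 1$
$H = - \frac{2}{9}$ ($H = - \frac{\left(-4\right) 0 + 2}{9} = - \frac{0 + 2}{9} = \left(- \frac{1}{9}\right) 2 = - \frac{2}{9} \approx -0.22222$)
$S{\left(X \right)} = - \frac{2}{9} + X$ ($S{\left(X \right)} = 1 X - \frac{2}{9} = X - \frac{2}{9} = - \frac{2}{9} + X$)
$S{\left(13 \right)} M{\left(1 \right)} = \left(- \frac{2}{9} + 13\right) 1^{2} = \frac{115}{9} \cdot 1 = \frac{115}{9}$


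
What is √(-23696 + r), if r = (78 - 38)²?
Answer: 4*I*√1381 ≈ 148.65*I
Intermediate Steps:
r = 1600 (r = 40² = 1600)
√(-23696 + r) = √(-23696 + 1600) = √(-22096) = 4*I*√1381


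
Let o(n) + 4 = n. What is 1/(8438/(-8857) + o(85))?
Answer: 8857/708979 ≈ 0.012493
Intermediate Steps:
o(n) = -4 + n
1/(8438/(-8857) + o(85)) = 1/(8438/(-8857) + (-4 + 85)) = 1/(8438*(-1/8857) + 81) = 1/(-8438/8857 + 81) = 1/(708979/8857) = 8857/708979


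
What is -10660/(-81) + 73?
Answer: 16573/81 ≈ 204.60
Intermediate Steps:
-10660/(-81) + 73 = -10660*(-1)/81 + 73 = -82*(-130/81) + 73 = 10660/81 + 73 = 16573/81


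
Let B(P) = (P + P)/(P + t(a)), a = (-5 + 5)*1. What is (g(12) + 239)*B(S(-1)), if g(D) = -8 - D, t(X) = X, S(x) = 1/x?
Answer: 438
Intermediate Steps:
a = 0 (a = 0*1 = 0)
B(P) = 2 (B(P) = (P + P)/(P + 0) = (2*P)/P = 2)
(g(12) + 239)*B(S(-1)) = ((-8 - 1*12) + 239)*2 = ((-8 - 12) + 239)*2 = (-20 + 239)*2 = 219*2 = 438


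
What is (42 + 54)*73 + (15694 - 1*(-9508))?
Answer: 32210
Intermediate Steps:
(42 + 54)*73 + (15694 - 1*(-9508)) = 96*73 + (15694 + 9508) = 7008 + 25202 = 32210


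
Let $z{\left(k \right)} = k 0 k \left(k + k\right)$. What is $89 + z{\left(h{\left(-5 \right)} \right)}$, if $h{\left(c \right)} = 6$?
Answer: $89$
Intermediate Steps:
$z{\left(k \right)} = 0$ ($z{\left(k \right)} = 0 k 2 k = 0 \cdot 2 k = 0$)
$89 + z{\left(h{\left(-5 \right)} \right)} = 89 + 0 = 89$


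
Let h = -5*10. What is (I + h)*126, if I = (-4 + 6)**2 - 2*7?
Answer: -7560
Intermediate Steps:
h = -50
I = -10 (I = 2**2 - 14 = 4 - 14 = -10)
(I + h)*126 = (-10 - 50)*126 = -60*126 = -7560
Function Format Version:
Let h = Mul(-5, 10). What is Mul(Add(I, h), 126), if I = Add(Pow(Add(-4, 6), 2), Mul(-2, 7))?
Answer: -7560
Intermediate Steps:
h = -50
I = -10 (I = Add(Pow(2, 2), -14) = Add(4, -14) = -10)
Mul(Add(I, h), 126) = Mul(Add(-10, -50), 126) = Mul(-60, 126) = -7560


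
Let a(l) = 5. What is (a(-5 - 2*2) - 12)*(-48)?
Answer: 336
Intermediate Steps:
(a(-5 - 2*2) - 12)*(-48) = (5 - 12)*(-48) = -7*(-48) = 336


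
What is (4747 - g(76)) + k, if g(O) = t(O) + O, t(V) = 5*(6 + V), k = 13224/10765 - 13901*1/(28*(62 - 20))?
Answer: 53808633199/12659640 ≈ 4250.4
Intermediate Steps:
k = -134092841/12659640 (k = 13224*(1/10765) - 13901/(28*42) = 13224/10765 - 13901/1176 = -134092841/12659640 ≈ -10.592)
t(V) = 30 + 5*V
g(O) = 30 + 6*O (g(O) = (30 + 5*O) + O = 30 + 6*O)
(4747 - g(76)) + k = (4747 - (30 + 6*76)) - 134092841/12659640 = (4747 - (30 + 456)) - 134092841/12659640 = (4747 - 1*486) - 134092841/12659640 = (4747 - 486) - 134092841/12659640 = 4261 - 134092841/12659640 = 53808633199/12659640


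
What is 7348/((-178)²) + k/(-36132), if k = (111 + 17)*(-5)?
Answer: 17860981/71550393 ≈ 0.24963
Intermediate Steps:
k = -640 (k = 128*(-5) = -640)
7348/((-178)²) + k/(-36132) = 7348/((-178)²) - 640/(-36132) = 7348/31684 - 640*(-1/36132) = 7348*(1/31684) + 160/9033 = 1837/7921 + 160/9033 = 17860981/71550393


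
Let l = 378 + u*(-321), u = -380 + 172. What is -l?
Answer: -67146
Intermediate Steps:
u = -208
l = 67146 (l = 378 - 208*(-321) = 378 + 66768 = 67146)
-l = -1*67146 = -67146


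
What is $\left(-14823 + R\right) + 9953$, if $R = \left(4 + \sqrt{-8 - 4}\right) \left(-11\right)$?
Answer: $-4914 - 22 i \sqrt{3} \approx -4914.0 - 38.105 i$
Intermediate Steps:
$R = -44 - 22 i \sqrt{3}$ ($R = \left(4 + \sqrt{-12}\right) \left(-11\right) = \left(4 + 2 i \sqrt{3}\right) \left(-11\right) = -44 - 22 i \sqrt{3} \approx -44.0 - 38.105 i$)
$\left(-14823 + R\right) + 9953 = \left(-14823 - \left(44 + 22 i \sqrt{3}\right)\right) + 9953 = \left(-14867 - 22 i \sqrt{3}\right) + 9953 = -4914 - 22 i \sqrt{3}$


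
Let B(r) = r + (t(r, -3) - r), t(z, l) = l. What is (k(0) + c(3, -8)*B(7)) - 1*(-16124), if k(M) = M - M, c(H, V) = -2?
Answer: 16130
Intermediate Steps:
k(M) = 0
B(r) = -3 (B(r) = r + (-3 - r) = -3)
(k(0) + c(3, -8)*B(7)) - 1*(-16124) = (0 - 2*(-3)) - 1*(-16124) = (0 + 6) + 16124 = 6 + 16124 = 16130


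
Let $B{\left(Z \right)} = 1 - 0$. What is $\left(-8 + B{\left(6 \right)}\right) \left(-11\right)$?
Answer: $77$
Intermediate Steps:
$B{\left(Z \right)} = 1$ ($B{\left(Z \right)} = 1 + 0 = 1$)
$\left(-8 + B{\left(6 \right)}\right) \left(-11\right) = \left(-8 + 1\right) \left(-11\right) = \left(-7\right) \left(-11\right) = 77$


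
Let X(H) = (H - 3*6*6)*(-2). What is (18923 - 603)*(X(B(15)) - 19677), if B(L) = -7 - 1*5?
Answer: -356085840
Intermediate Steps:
B(L) = -12 (B(L) = -7 - 5 = -12)
X(H) = 216 - 2*H (X(H) = (H - 18*6)*(-2) = (H - 108)*(-2) = (-108 + H)*(-2) = 216 - 2*H)
(18923 - 603)*(X(B(15)) - 19677) = (18923 - 603)*((216 - 2*(-12)) - 19677) = 18320*((216 + 24) - 19677) = 18320*(240 - 19677) = 18320*(-19437) = -356085840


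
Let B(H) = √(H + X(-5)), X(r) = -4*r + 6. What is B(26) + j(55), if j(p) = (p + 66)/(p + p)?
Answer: 11/10 + 2*√13 ≈ 8.3111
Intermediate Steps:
X(r) = 6 - 4*r
j(p) = (66 + p)/(2*p) (j(p) = (66 + p)/((2*p)) = (66 + p)*(1/(2*p)) = (66 + p)/(2*p))
B(H) = √(26 + H) (B(H) = √(H + (6 - 4*(-5))) = √(H + (6 + 20)) = √(H + 26) = √(26 + H))
B(26) + j(55) = √(26 + 26) + (½)*(66 + 55)/55 = √52 + (½)*(1/55)*121 = 2*√13 + 11/10 = 11/10 + 2*√13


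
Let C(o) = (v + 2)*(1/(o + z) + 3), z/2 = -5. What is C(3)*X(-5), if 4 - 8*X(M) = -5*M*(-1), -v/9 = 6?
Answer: -3770/7 ≈ -538.57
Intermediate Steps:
v = -54 (v = -9*6 = -54)
z = -10 (z = 2*(-5) = -10)
X(M) = ½ - 5*M/8 (X(M) = ½ - (-5*M)*(-1)/8 = ½ - 5*M/8)
C(o) = -156 - 52/(-10 + o) (C(o) = (-54 + 2)*(1/(o - 10) + 3) = -52*(1/(-10 + o) + 3) = -52*(3 + 1/(-10 + o)) = -156 - 52/(-10 + o))
C(3)*X(-5) = (52*(29 - 3*3)/(-10 + 3))*(½ - 5/8*(-5)) = (52*(29 - 9)/(-7))*(½ + 25/8) = (52*(-⅐)*20)*(29/8) = -1040/7*29/8 = -3770/7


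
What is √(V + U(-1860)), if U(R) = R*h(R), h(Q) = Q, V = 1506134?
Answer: √4965734 ≈ 2228.4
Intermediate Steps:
U(R) = R² (U(R) = R*R = R²)
√(V + U(-1860)) = √(1506134 + (-1860)²) = √(1506134 + 3459600) = √4965734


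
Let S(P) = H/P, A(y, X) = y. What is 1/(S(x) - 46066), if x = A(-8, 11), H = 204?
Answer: -2/92183 ≈ -2.1696e-5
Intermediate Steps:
x = -8
S(P) = 204/P
1/(S(x) - 46066) = 1/(204/(-8) - 46066) = 1/(204*(-⅛) - 46066) = 1/(-51/2 - 46066) = 1/(-92183/2) = -2/92183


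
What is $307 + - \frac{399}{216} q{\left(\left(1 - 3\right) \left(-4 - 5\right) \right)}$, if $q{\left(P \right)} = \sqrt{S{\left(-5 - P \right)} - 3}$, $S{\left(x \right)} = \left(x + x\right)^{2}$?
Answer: $307 - \frac{133 \sqrt{2113}}{72} \approx 222.09$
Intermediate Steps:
$S{\left(x \right)} = 4 x^{2}$ ($S{\left(x \right)} = \left(2 x\right)^{2} = 4 x^{2}$)
$q{\left(P \right)} = \sqrt{-3 + 4 \left(-5 - P\right)^{2}}$ ($q{\left(P \right)} = \sqrt{4 \left(-5 - P\right)^{2} - 3} = \sqrt{-3 + 4 \left(-5 - P\right)^{2}}$)
$307 + - \frac{399}{216} q{\left(\left(1 - 3\right) \left(-4 - 5\right) \right)} = 307 + - \frac{399}{216} \sqrt{-3 + 4 \left(5 + \left(1 - 3\right) \left(-4 - 5\right)\right)^{2}} = 307 + \left(-399\right) \frac{1}{216} \sqrt{-3 + 4 \left(5 - -18\right)^{2}} = 307 - \frac{133 \sqrt{-3 + 4 \left(5 + 18\right)^{2}}}{72} = 307 - \frac{133 \sqrt{-3 + 4 \cdot 23^{2}}}{72} = 307 - \frac{133 \sqrt{-3 + 4 \cdot 529}}{72} = 307 - \frac{133 \sqrt{-3 + 2116}}{72} = 307 - \frac{133 \sqrt{2113}}{72}$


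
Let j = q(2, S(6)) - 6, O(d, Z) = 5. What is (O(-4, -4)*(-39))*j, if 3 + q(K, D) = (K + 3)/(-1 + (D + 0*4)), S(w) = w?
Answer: 1560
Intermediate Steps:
q(K, D) = -3 + (3 + K)/(-1 + D) (q(K, D) = -3 + (K + 3)/(-1 + (D + 0*4)) = -3 + (3 + K)/(-1 + (D + 0)) = -3 + (3 + K)/(-1 + D))
j = -8 (j = (6 + 2 - 3*6)/(-1 + 6) - 6 = (6 + 2 - 18)/5 - 6 = (⅕)*(-10) - 6 = -2 - 6 = -8)
(O(-4, -4)*(-39))*j = (5*(-39))*(-8) = -195*(-8) = 1560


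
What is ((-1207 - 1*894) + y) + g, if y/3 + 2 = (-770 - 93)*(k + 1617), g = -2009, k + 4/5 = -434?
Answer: -15324159/5 ≈ -3.0648e+6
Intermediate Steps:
k = -2174/5 (k = -⅘ - 434 = -2174/5 ≈ -434.80)
y = -15303609/5 (y = -6 + 3*((-770 - 93)*(-2174/5 + 1617)) = -6 + 3*(-863*5911/5) = -6 + 3*(-5101193/5) = -6 - 15303579/5 = -15303609/5 ≈ -3.0607e+6)
((-1207 - 1*894) + y) + g = ((-1207 - 1*894) - 15303609/5) - 2009 = ((-1207 - 894) - 15303609/5) - 2009 = (-2101 - 15303609/5) - 2009 = -15314114/5 - 2009 = -15324159/5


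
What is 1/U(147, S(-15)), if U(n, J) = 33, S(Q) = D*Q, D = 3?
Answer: 1/33 ≈ 0.030303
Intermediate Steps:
S(Q) = 3*Q
1/U(147, S(-15)) = 1/33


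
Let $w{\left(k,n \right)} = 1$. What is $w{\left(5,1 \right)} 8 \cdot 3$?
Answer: $24$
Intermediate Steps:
$w{\left(5,1 \right)} 8 \cdot 3 = 1 \cdot 8 \cdot 3 = 1 \cdot 24 = 24$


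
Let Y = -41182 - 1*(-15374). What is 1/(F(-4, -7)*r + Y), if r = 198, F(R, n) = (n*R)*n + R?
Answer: -1/65408 ≈ -1.5289e-5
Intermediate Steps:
F(R, n) = R + R*n² (F(R, n) = (R*n)*n + R = R*n² + R = R + R*n²)
Y = -25808 (Y = -41182 + 15374 = -25808)
1/(F(-4, -7)*r + Y) = 1/(-4*(1 + (-7)²)*198 - 25808) = 1/(-4*(1 + 49)*198 - 25808) = 1/(-4*50*198 - 25808) = 1/(-200*198 - 25808) = 1/(-39600 - 25808) = 1/(-65408) = -1/65408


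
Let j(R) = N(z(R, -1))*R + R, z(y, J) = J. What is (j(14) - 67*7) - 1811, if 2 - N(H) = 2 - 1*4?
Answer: -2210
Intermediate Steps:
N(H) = 4 (N(H) = 2 - (2 - 1*4) = 2 - (2 - 4) = 2 - 1*(-2) = 2 + 2 = 4)
j(R) = 5*R (j(R) = 4*R + R = 5*R)
(j(14) - 67*7) - 1811 = (5*14 - 67*7) - 1811 = (70 - 469) - 1811 = -399 - 1811 = -2210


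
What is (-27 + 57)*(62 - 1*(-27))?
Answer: 2670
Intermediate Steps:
(-27 + 57)*(62 - 1*(-27)) = 30*(62 + 27) = 30*89 = 2670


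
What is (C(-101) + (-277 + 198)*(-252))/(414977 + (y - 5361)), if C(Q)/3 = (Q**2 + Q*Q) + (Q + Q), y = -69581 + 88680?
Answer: 26836/142905 ≈ 0.18779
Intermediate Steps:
y = 19099
C(Q) = 6*Q + 6*Q**2 (C(Q) = 3*((Q**2 + Q*Q) + (Q + Q)) = 3*((Q**2 + Q**2) + 2*Q) = 3*(2*Q**2 + 2*Q) = 3*(2*Q + 2*Q**2) = 6*Q + 6*Q**2)
(C(-101) + (-277 + 198)*(-252))/(414977 + (y - 5361)) = (6*(-101)*(1 - 101) + (-277 + 198)*(-252))/(414977 + (19099 - 5361)) = (6*(-101)*(-100) - 79*(-252))/(414977 + 13738) = (60600 + 19908)/428715 = 80508*(1/428715) = 26836/142905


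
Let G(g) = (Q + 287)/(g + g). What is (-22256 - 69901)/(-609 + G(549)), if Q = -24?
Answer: 101188386/668419 ≈ 151.38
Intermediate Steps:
G(g) = 263/(2*g) (G(g) = (-24 + 287)/(g + g) = 263/((2*g)) = 263*(1/(2*g)) = 263/(2*g))
(-22256 - 69901)/(-609 + G(549)) = (-22256 - 69901)/(-609 + (263/2)/549) = -92157/(-609 + (263/2)*(1/549)) = -92157/(-609 + 263/1098) = -92157/(-668419/1098) = -92157*(-1098/668419) = 101188386/668419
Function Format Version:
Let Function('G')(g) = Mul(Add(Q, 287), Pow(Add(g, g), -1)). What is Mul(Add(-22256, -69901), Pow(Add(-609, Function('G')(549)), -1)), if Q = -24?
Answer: Rational(101188386, 668419) ≈ 151.38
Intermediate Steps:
Function('G')(g) = Mul(Rational(263, 2), Pow(g, -1)) (Function('G')(g) = Mul(Add(-24, 287), Pow(Add(g, g), -1)) = Mul(263, Pow(Mul(2, g), -1)) = Mul(263, Mul(Rational(1, 2), Pow(g, -1))) = Mul(Rational(263, 2), Pow(g, -1)))
Mul(Add(-22256, -69901), Pow(Add(-609, Function('G')(549)), -1)) = Mul(Add(-22256, -69901), Pow(Add(-609, Mul(Rational(263, 2), Pow(549, -1))), -1)) = Mul(-92157, Pow(Add(-609, Mul(Rational(263, 2), Rational(1, 549))), -1)) = Mul(-92157, Pow(Add(-609, Rational(263, 1098)), -1)) = Mul(-92157, Pow(Rational(-668419, 1098), -1)) = Mul(-92157, Rational(-1098, 668419)) = Rational(101188386, 668419)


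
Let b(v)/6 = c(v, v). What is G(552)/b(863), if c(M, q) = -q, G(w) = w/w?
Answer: -1/5178 ≈ -0.00019312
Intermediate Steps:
G(w) = 1
b(v) = -6*v (b(v) = 6*(-v) = -6*v)
G(552)/b(863) = 1/(-6*863) = 1/(-5178) = 1*(-1/5178) = -1/5178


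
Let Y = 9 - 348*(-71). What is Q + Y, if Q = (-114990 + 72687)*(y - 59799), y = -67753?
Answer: 5395856973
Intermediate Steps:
Y = 24717 (Y = 9 + 24708 = 24717)
Q = 5395832256 (Q = (-114990 + 72687)*(-67753 - 59799) = -42303*(-127552) = 5395832256)
Q + Y = 5395832256 + 24717 = 5395856973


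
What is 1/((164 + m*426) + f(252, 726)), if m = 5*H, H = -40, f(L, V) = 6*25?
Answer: -1/84886 ≈ -1.1781e-5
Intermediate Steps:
f(L, V) = 150
m = -200 (m = 5*(-40) = -200)
1/((164 + m*426) + f(252, 726)) = 1/((164 - 200*426) + 150) = 1/((164 - 85200) + 150) = 1/(-85036 + 150) = 1/(-84886) = -1/84886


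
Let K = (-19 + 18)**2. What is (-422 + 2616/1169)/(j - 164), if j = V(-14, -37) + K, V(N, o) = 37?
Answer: 245351/73647 ≈ 3.3314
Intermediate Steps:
K = 1 (K = (-1)**2 = 1)
j = 38 (j = 37 + 1 = 38)
(-422 + 2616/1169)/(j - 164) = (-422 + 2616/1169)/(38 - 164) = (-422 + 2616*(1/1169))/(-126) = (-422 + 2616/1169)*(-1/126) = -490702/1169*(-1/126) = 245351/73647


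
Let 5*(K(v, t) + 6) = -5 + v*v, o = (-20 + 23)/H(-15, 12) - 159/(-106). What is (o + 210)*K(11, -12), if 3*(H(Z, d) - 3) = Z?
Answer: 3612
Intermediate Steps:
H(Z, d) = 3 + Z/3
o = 0 (o = (-20 + 23)/(3 + (⅓)*(-15)) - 159/(-106) = 3/(3 - 5) - 159*(-1/106) = 3/(-2) + 3/2 = 3*(-½) + 3/2 = -3/2 + 3/2 = 0)
K(v, t) = -7 + v²/5 (K(v, t) = -6 + (-5 + v*v)/5 = -6 + (-5 + v²)/5 = -6 + (-1 + v²/5) = -7 + v²/5)
(o + 210)*K(11, -12) = (0 + 210)*(-7 + (⅕)*11²) = 210*(-7 + (⅕)*121) = 210*(-7 + 121/5) = 210*(86/5) = 3612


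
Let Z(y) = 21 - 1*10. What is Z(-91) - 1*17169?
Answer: -17158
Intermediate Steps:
Z(y) = 11 (Z(y) = 21 - 10 = 11)
Z(-91) - 1*17169 = 11 - 1*17169 = 11 - 17169 = -17158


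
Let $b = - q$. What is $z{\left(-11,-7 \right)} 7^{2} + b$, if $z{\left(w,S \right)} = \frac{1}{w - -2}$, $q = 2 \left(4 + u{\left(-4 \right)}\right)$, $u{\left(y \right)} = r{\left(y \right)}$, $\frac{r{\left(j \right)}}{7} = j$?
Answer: $\frac{383}{9} \approx 42.556$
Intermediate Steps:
$r{\left(j \right)} = 7 j$
$u{\left(y \right)} = 7 y$
$q = -48$ ($q = 2 \left(4 + 7 \left(-4\right)\right) = 2 \left(4 - 28\right) = 2 \left(-24\right) = -48$)
$b = 48$ ($b = \left(-1\right) \left(-48\right) = 48$)
$z{\left(w,S \right)} = \frac{1}{2 + w}$ ($z{\left(w,S \right)} = \frac{1}{w + 2} = \frac{1}{2 + w}$)
$z{\left(-11,-7 \right)} 7^{2} + b = \frac{7^{2}}{2 - 11} + 48 = \frac{1}{-9} \cdot 49 + 48 = \left(- \frac{1}{9}\right) 49 + 48 = - \frac{49}{9} + 48 = \frac{383}{9}$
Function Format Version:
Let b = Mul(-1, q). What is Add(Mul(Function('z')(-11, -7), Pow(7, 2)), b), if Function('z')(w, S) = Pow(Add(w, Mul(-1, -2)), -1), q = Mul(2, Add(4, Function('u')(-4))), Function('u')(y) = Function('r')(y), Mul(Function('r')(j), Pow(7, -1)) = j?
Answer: Rational(383, 9) ≈ 42.556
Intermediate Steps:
Function('r')(j) = Mul(7, j)
Function('u')(y) = Mul(7, y)
q = -48 (q = Mul(2, Add(4, Mul(7, -4))) = Mul(2, Add(4, -28)) = Mul(2, -24) = -48)
b = 48 (b = Mul(-1, -48) = 48)
Function('z')(w, S) = Pow(Add(2, w), -1) (Function('z')(w, S) = Pow(Add(w, 2), -1) = Pow(Add(2, w), -1))
Add(Mul(Function('z')(-11, -7), Pow(7, 2)), b) = Add(Mul(Pow(Add(2, -11), -1), Pow(7, 2)), 48) = Add(Mul(Pow(-9, -1), 49), 48) = Add(Mul(Rational(-1, 9), 49), 48) = Add(Rational(-49, 9), 48) = Rational(383, 9)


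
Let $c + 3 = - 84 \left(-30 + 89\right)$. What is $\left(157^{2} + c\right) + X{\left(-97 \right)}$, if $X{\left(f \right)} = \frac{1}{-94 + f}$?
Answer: $\frac{3760789}{191} \approx 19690.0$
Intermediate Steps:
$c = -4959$ ($c = -3 - 84 \left(-30 + 89\right) = -3 - 4956 = -4959$)
$\left(157^{2} + c\right) + X{\left(-97 \right)} = \left(157^{2} - 4959\right) + \frac{1}{-94 - 97} = \left(24649 - 4959\right) + \frac{1}{-191} = 19690 - \frac{1}{191} = \frac{3760789}{191}$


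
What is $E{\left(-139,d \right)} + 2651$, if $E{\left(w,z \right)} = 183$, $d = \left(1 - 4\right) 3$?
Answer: $2834$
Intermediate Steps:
$d = -9$ ($d = \left(-3\right) 3 = -9$)
$E{\left(-139,d \right)} + 2651 = 183 + 2651 = 2834$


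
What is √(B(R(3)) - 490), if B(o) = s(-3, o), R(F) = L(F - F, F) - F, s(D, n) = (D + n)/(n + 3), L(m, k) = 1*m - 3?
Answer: I*√487 ≈ 22.068*I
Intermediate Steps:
L(m, k) = -3 + m (L(m, k) = m - 3 = -3 + m)
s(D, n) = (D + n)/(3 + n)
R(F) = -3 - F (R(F) = (-3 + (F - F)) - F = (-3 + 0) - F = -3 - F)
B(o) = (-3 + o)/(3 + o)
√(B(R(3)) - 490) = √((-3 + (-3 - 1*3))/(3 + (-3 - 1*3)) - 490) = √((-3 + (-3 - 3))/(3 + (-3 - 3)) - 490) = √((-3 - 6)/(3 - 6) - 490) = √(-9/(-3) - 490) = √(-⅓*(-9) - 490) = √(3 - 490) = √(-487) = I*√487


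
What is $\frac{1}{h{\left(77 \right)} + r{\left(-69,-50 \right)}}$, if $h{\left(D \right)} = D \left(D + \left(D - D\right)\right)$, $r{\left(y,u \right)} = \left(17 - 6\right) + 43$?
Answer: $\frac{1}{5983} \approx 0.00016714$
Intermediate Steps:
$r{\left(y,u \right)} = 54$ ($r{\left(y,u \right)} = 11 + 43 = 54$)
$h{\left(D \right)} = D^{2}$ ($h{\left(D \right)} = D \left(D + 0\right) = D D = D^{2}$)
$\frac{1}{h{\left(77 \right)} + r{\left(-69,-50 \right)}} = \frac{1}{77^{2} + 54} = \frac{1}{5929 + 54} = \frac{1}{5983}$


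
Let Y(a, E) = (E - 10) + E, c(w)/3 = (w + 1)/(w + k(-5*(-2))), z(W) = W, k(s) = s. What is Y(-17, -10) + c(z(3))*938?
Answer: 10866/13 ≈ 835.85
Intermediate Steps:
c(w) = 3*(1 + w)/(10 + w) (c(w) = 3*((w + 1)/(w - 5*(-2))) = 3*((1 + w)/(w + 10)) = 3*((1 + w)/(10 + w)) = 3*(1 + w)/(10 + w))
Y(a, E) = -10 + 2*E (Y(a, E) = (-10 + E) + E = -10 + 2*E)
Y(-17, -10) + c(z(3))*938 = (-10 + 2*(-10)) + (3*(1 + 3)/(10 + 3))*938 = (-10 - 20) + (3*4/13)*938 = -30 + (3*(1/13)*4)*938 = -30 + (12/13)*938 = -30 + 11256/13 = 10866/13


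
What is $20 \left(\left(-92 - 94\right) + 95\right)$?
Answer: $-1820$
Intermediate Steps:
$20 \left(\left(-92 - 94\right) + 95\right) = 20 \left(-186 + 95\right) = 20 \left(-91\right) = -1820$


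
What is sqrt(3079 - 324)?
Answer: sqrt(2755) ≈ 52.488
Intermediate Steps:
sqrt(3079 - 324) = sqrt(2755)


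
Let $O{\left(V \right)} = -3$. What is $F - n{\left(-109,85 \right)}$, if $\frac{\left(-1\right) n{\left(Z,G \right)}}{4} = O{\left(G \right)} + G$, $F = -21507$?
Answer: $-21179$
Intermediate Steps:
$n{\left(Z,G \right)} = 12 - 4 G$ ($n{\left(Z,G \right)} = - 4 \left(-3 + G\right) = 12 - 4 G$)
$F - n{\left(-109,85 \right)} = -21507 - \left(12 - 340\right) = -21507 - -328 = -21507 + 328 = -21179$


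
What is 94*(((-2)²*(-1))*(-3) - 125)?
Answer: -10622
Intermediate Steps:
94*(((-2)²*(-1))*(-3) - 125) = 94*((4*(-1))*(-3) - 125) = 94*(-4*(-3) - 125) = 94*(12 - 125) = 94*(-113) = -10622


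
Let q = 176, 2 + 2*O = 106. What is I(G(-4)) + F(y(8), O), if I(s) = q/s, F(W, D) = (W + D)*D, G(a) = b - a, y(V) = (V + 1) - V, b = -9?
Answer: 13604/5 ≈ 2720.8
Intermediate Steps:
y(V) = 1 (y(V) = (1 + V) - V = 1)
G(a) = -9 - a
O = 52 (O = -1 + (1/2)*106 = -1 + 53 = 52)
F(W, D) = D*(D + W) (F(W, D) = (D + W)*D = D*(D + W))
I(s) = 176/s
I(G(-4)) + F(y(8), O) = 176/(-9 - 1*(-4)) + 52*(52 + 1) = 176/(-9 + 4) + 52*53 = 176/(-5) + 2756 = 176*(-1/5) + 2756 = -176/5 + 2756 = 13604/5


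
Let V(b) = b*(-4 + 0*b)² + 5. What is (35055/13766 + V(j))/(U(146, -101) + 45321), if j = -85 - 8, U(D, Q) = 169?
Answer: -20379923/626215340 ≈ -0.032545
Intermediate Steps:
j = -93
V(b) = 5 + 16*b (V(b) = b*(-4 + 0)² + 5 = b*(-4)² + 5 = b*16 + 5 = 16*b + 5 = 5 + 16*b)
(35055/13766 + V(j))/(U(146, -101) + 45321) = (35055/13766 + (5 + 16*(-93)))/(169 + 45321) = (35055*(1/13766) + (5 - 1488))/45490 = (35055/13766 - 1483)*(1/45490) = -20379923/13766*1/45490 = -20379923/626215340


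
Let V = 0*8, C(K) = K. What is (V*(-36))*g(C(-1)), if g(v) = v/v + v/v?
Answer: 0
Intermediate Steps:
V = 0
g(v) = 2 (g(v) = 1 + 1 = 2)
(V*(-36))*g(C(-1)) = (0*(-36))*2 = 0*2 = 0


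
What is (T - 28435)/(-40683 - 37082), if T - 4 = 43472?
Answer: -15041/77765 ≈ -0.19342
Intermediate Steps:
T = 43476 (T = 4 + 43472 = 43476)
(T - 28435)/(-40683 - 37082) = (43476 - 28435)/(-40683 - 37082) = 15041/(-77765) = 15041*(-1/77765) = -15041/77765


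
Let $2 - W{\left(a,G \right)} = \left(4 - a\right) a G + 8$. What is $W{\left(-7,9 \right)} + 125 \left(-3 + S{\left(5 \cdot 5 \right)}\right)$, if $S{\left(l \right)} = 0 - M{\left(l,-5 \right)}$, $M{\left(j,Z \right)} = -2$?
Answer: $562$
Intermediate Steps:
$S{\left(l \right)} = 2$ ($S{\left(l \right)} = 0 - -2 = 0 + 2 = 2$)
$W{\left(a,G \right)} = -6 - G a \left(4 - a\right)$ ($W{\left(a,G \right)} = 2 - \left(\left(4 - a\right) a G + 8\right) = 2 - \left(a \left(4 - a\right) G + 8\right) = 2 - \left(G a \left(4 - a\right) + 8\right) = 2 - \left(8 + G a \left(4 - a\right)\right) = -6 - G a \left(4 - a\right)$)
$W{\left(-7,9 \right)} + 125 \left(-3 + S{\left(5 \cdot 5 \right)}\right) = \left(-6 + 9 \left(-7\right)^{2} - 36 \left(-7\right)\right) + 125 \left(-3 + 2\right) = \left(-6 + 9 \cdot 49 + 252\right) + 125 \left(-1\right) = \left(-6 + 441 + 252\right) - 125 = 687 - 125 = 562$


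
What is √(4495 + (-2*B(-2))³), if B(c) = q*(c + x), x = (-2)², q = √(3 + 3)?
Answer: √(4495 - 384*√6) ≈ 59.619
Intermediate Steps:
q = √6 ≈ 2.4495
x = 4
B(c) = √6*(4 + c) (B(c) = √6*(c + 4) = √6*(4 + c))
√(4495 + (-2*B(-2))³) = √(4495 + (-2*√6*(4 - 2))³) = √(4495 + (-2*√6*2)³) = √(4495 + (-4*√6)³) = √(4495 - 384*√6)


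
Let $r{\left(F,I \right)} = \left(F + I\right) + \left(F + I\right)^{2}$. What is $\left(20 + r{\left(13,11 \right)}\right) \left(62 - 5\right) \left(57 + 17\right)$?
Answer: $2615160$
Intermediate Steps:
$r{\left(F,I \right)} = F + I + \left(F + I\right)^{2}$
$\left(20 + r{\left(13,11 \right)}\right) \left(62 - 5\right) \left(57 + 17\right) = \left(20 + \left(13 + 11 + \left(13 + 11\right)^{2}\right)\right) \left(62 - 5\right) \left(57 + 17\right) = \left(20 + \left(13 + 11 + 24^{2}\right)\right) 57 \cdot 74 = \left(20 + \left(13 + 11 + 576\right)\right) 4218 = \left(20 + 600\right) 4218 = 620 \cdot 4218 = 2615160$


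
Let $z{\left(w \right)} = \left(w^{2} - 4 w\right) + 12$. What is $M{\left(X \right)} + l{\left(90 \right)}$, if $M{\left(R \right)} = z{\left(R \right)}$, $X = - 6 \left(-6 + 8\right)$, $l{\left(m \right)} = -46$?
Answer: $158$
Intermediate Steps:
$z{\left(w \right)} = 12 + w^{2} - 4 w$
$X = -12$ ($X = \left(-6\right) 2 = -12$)
$M{\left(R \right)} = 12 + R^{2} - 4 R$
$M{\left(X \right)} + l{\left(90 \right)} = \left(12 + \left(-12\right)^{2} - -48\right) - 46 = \left(12 + 144 + 48\right) - 46 = 204 - 46 = 158$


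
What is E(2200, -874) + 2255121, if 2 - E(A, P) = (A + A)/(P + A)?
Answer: 1495144349/663 ≈ 2.2551e+6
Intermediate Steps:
E(A, P) = 2 - 2*A/(A + P) (E(A, P) = 2 - (A + A)/(P + A) = 2 - 2*A/(A + P))
E(2200, -874) + 2255121 = 2*(-874)/(2200 - 874) + 2255121 = 2*(-874)/1326 + 2255121 = 2*(-874)*(1/1326) + 2255121 = -874/663 + 2255121 = 1495144349/663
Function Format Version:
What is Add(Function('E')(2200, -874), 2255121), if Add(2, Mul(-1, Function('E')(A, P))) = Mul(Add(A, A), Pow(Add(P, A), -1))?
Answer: Rational(1495144349, 663) ≈ 2.2551e+6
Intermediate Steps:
Function('E')(A, P) = Add(2, Mul(-2, A, Pow(Add(A, P), -1))) (Function('E')(A, P) = Add(2, Mul(-1, Mul(Add(A, A), Pow(Add(P, A), -1)))) = Add(2, Mul(-1, Mul(Mul(2, A), Pow(Add(A, P), -1)))) = Add(2, Mul(-1, Mul(2, A, Pow(Add(A, P), -1)))) = Add(2, Mul(-2, A, Pow(Add(A, P), -1))))
Add(Function('E')(2200, -874), 2255121) = Add(Mul(2, -874, Pow(Add(2200, -874), -1)), 2255121) = Add(Mul(2, -874, Pow(1326, -1)), 2255121) = Add(Mul(2, -874, Rational(1, 1326)), 2255121) = Add(Rational(-874, 663), 2255121) = Rational(1495144349, 663)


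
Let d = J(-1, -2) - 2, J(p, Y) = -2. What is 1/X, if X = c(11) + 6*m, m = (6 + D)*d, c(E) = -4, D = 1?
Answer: -1/172 ≈ -0.0058140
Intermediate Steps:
d = -4 (d = -2 - 2 = -4)
m = -28 (m = (6 + 1)*(-4) = 7*(-4) = -28)
X = -172 (X = -4 + 6*(-28) = -4 - 168 = -172)
1/X = 1/(-172) = -1/172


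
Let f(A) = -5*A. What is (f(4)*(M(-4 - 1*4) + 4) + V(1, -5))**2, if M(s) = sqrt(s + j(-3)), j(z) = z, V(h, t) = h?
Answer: 1841 + 3160*I*sqrt(11) ≈ 1841.0 + 10481.0*I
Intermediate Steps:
M(s) = sqrt(-3 + s) (M(s) = sqrt(s - 3) = sqrt(-3 + s))
(f(4)*(M(-4 - 1*4) + 4) + V(1, -5))**2 = ((-5*4)*(sqrt(-3 + (-4 - 1*4)) + 4) + 1)**2 = (-20*(sqrt(-3 + (-4 - 4)) + 4) + 1)**2 = (-20*(sqrt(-3 - 8) + 4) + 1)**2 = (-20*(sqrt(-11) + 4) + 1)**2 = (-20*(I*sqrt(11) + 4) + 1)**2 = (-20*(4 + I*sqrt(11)) + 1)**2 = ((-80 - 20*I*sqrt(11)) + 1)**2 = (-79 - 20*I*sqrt(11))**2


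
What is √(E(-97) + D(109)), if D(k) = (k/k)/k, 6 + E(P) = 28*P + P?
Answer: I*√33492430/109 ≈ 53.094*I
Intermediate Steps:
E(P) = -6 + 29*P (E(P) = -6 + (28*P + P) = -6 + 29*P)
D(k) = 1/k
√(E(-97) + D(109)) = √((-6 + 29*(-97)) + 1/109) = √((-6 - 2813) + 1/109) = √(-2819 + 1/109) = √(-307270/109) = I*√33492430/109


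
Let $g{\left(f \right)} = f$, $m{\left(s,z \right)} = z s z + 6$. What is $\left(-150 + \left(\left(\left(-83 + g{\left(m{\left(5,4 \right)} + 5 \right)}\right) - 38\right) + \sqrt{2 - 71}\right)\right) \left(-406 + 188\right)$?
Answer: $39240 - 218 i \sqrt{69} \approx 39240.0 - 1810.8 i$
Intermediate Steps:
$m{\left(s,z \right)} = 6 + s z^{2}$ ($m{\left(s,z \right)} = s z z + 6 = s z^{2} + 6 = 6 + s z^{2}$)
$\left(-150 + \left(\left(\left(-83 + g{\left(m{\left(5,4 \right)} + 5 \right)}\right) - 38\right) + \sqrt{2 - 71}\right)\right) \left(-406 + 188\right) = \left(-150 + \left(\left(\left(-83 + \left(\left(6 + 5 \cdot 4^{2}\right) + 5\right)\right) - 38\right) + \sqrt{2 - 71}\right)\right) \left(-406 + 188\right) = \left(-150 + \left(\left(\left(-83 + \left(\left(6 + 5 \cdot 16\right) + 5\right)\right) - 38\right) + \sqrt{-69}\right)\right) \left(-218\right) = \left(-150 + \left(\left(\left(-83 + \left(\left(6 + 80\right) + 5\right)\right) - 38\right) + i \sqrt{69}\right)\right) \left(-218\right) = \left(-150 + \left(\left(\left(-83 + \left(86 + 5\right)\right) - 38\right) + i \sqrt{69}\right)\right) \left(-218\right) = \left(-150 + \left(\left(\left(-83 + 91\right) - 38\right) + i \sqrt{69}\right)\right) \left(-218\right) = \left(-150 + \left(\left(8 - 38\right) + i \sqrt{69}\right)\right) \left(-218\right) = \left(-150 - \left(30 - i \sqrt{69}\right)\right) \left(-218\right) = \left(-180 + i \sqrt{69}\right) \left(-218\right) = 39240 - 218 i \sqrt{69}$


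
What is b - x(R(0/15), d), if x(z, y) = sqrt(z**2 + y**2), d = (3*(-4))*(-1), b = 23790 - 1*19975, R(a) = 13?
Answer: 3815 - sqrt(313) ≈ 3797.3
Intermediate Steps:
b = 3815 (b = 23790 - 19975 = 3815)
d = 12 (d = -12*(-1) = 12)
x(z, y) = sqrt(y**2 + z**2)
b - x(R(0/15), d) = 3815 - sqrt(12**2 + 13**2) = 3815 - sqrt(144 + 169) = 3815 - sqrt(313)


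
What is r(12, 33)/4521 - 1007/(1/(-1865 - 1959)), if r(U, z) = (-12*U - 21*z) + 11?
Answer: 17409321302/4521 ≈ 3.8508e+6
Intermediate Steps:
r(U, z) = 11 - 21*z - 12*U (r(U, z) = (-21*z - 12*U) + 11 = 11 - 21*z - 12*U)
r(12, 33)/4521 - 1007/(1/(-1865 - 1959)) = (11 - 21*33 - 12*12)/4521 - 1007/(1/(-1865 - 1959)) = (11 - 693 - 144)*(1/4521) - 1007/(1/(-3824)) = -826*1/4521 - 1007/(-1/3824) = -826/4521 - 1007*(-3824) = -826/4521 + 3850768 = 17409321302/4521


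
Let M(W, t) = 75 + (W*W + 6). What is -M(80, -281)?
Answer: -6481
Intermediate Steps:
M(W, t) = 81 + W**2 (M(W, t) = 75 + (W**2 + 6) = 75 + (6 + W**2) = 81 + W**2)
-M(80, -281) = -(81 + 80**2) = -(81 + 6400) = -1*6481 = -6481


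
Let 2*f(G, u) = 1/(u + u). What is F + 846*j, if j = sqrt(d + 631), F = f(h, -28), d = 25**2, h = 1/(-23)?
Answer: -1/112 + 1692*sqrt(314) ≈ 29982.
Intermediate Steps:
h = -1/23 ≈ -0.043478
f(G, u) = 1/(4*u) (f(G, u) = 1/(2*(u + u)) = 1/(2*((2*u))) = (1/(2*u))/2 = 1/(4*u))
d = 625
F = -1/112 (F = (1/4)/(-28) = (1/4)*(-1/28) = -1/112 ≈ -0.0089286)
j = 2*sqrt(314) (j = sqrt(625 + 631) = sqrt(1256) = 2*sqrt(314) ≈ 35.440)
F + 846*j = -1/112 + 846*(2*sqrt(314)) = -1/112 + 1692*sqrt(314)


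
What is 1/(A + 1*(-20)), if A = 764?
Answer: 1/744 ≈ 0.0013441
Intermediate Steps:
1/(A + 1*(-20)) = 1/(764 + 1*(-20)) = 1/(764 - 20) = 1/744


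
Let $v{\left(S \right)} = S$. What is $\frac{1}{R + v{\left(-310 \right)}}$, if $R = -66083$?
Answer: $- \frac{1}{66393} \approx -1.5062 \cdot 10^{-5}$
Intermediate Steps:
$\frac{1}{R + v{\left(-310 \right)}} = \frac{1}{-66083 - 310} = \frac{1}{-66393} = - \frac{1}{66393}$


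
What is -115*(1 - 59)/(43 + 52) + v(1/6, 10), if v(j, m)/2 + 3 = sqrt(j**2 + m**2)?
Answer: 1220/19 + sqrt(3601)/3 ≈ 84.213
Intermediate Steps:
v(j, m) = -6 + 2*sqrt(j**2 + m**2)
-115*(1 - 59)/(43 + 52) + v(1/6, 10) = -115*(1 - 59)/(43 + 52) + (-6 + 2*sqrt((1/6)**2 + 10**2)) = -(-6670)/95 + (-6 + 2*sqrt((1/6)**2 + 100)) = -(-6670)/95 + (-6 + 2*sqrt(1/36 + 100)) = -115*(-58/95) + (-6 + 2*sqrt(3601/36)) = 1334/19 + (-6 + 2*(sqrt(3601)/6)) = 1334/19 + (-6 + sqrt(3601)/3) = 1220/19 + sqrt(3601)/3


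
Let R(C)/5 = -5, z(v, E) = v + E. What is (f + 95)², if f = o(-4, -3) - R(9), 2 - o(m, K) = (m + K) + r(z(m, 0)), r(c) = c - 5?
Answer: 19044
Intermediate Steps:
z(v, E) = E + v
R(C) = -25 (R(C) = 5*(-5) = -25)
r(c) = -5 + c
o(m, K) = 7 - K - 2*m (o(m, K) = 2 - ((m + K) + (-5 + (0 + m))) = 2 - ((K + m) + (-5 + m)) = 2 - (-5 + K + 2*m) = 2 + (5 - K - 2*m) = 7 - K - 2*m)
f = 43 (f = (7 - 1*(-3) - 2*(-4)) - 1*(-25) = (7 + 3 + 8) + 25 = 18 + 25 = 43)
(f + 95)² = (43 + 95)² = 138² = 19044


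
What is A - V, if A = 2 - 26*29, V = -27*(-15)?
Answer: -1157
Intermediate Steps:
V = 405
A = -752 (A = 2 - 754 = -752)
A - V = -752 - 1*405 = -752 - 405 = -1157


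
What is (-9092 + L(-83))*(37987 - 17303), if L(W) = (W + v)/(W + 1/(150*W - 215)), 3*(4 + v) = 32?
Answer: -148250097284681/788397 ≈ -1.8804e+8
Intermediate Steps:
v = 20/3 (v = -4 + (⅓)*32 = -4 + 32/3 = 20/3 ≈ 6.6667)
L(W) = (20/3 + W)/(W + 1/(-215 + 150*W)) (L(W) = (W + 20/3)/(W + 1/(150*W - 215)) = (20/3 + W)/(W + 1/(-215 + 150*W)))
(-9092 + L(-83))*(37987 - 17303) = (-9092 + 5*(-860 + 90*(-83)² + 471*(-83))/(3*(1 - 215*(-83) + 150*(-83)²)))*(37987 - 17303) = (-9092 + 5*(-860 + 90*6889 - 39093)/(3*(1 + 17845 + 150*6889)))*20684 = (-9092 + 5*(-860 + 620010 - 39093)/(3*(1 + 17845 + 1033350)))*20684 = (-9092 + (5/3)*580057/1051196)*20684 = (-9092 + (5/3)*(1/1051196)*580057)*20684 = (-9092 + 2900285/3153588)*20684 = -28669521811/3153588*20684 = -148250097284681/788397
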